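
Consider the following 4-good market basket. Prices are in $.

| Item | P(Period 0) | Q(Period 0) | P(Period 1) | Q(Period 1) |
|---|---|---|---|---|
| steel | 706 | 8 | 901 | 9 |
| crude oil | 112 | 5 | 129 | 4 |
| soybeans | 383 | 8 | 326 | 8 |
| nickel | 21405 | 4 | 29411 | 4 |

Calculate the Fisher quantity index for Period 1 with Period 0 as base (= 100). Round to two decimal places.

100.61

Laspeyres component (base-period weights):
ΣP(Period 0)Q(Period 1) = 706×9 + 112×4 + 383×8 + 21405×4 = 6354 + 448 + 3064 + 85620 = 95486
ΣP(Period 0)Q(Period 0) = 706×8 + 112×5 + 383×8 + 21405×4 = 5648 + 560 + 3064 + 85620 = 94892
L = 95486 / 94892 × 100 = 100.6260
Paasche component (current-period weights):
ΣP(Period 1)Q(Period 1) = 901×9 + 129×4 + 326×8 + 29411×4 = 8109 + 516 + 2608 + 117644 = 128877
ΣP(Period 1)Q(Period 0) = 901×8 + 129×5 + 326×8 + 29411×4 = 7208 + 645 + 2608 + 117644 = 128105
P = 128877 / 128105 × 100 = 100.6026
Fisher = √(L × P) = √(100.6260 × 100.6026) = 100.6143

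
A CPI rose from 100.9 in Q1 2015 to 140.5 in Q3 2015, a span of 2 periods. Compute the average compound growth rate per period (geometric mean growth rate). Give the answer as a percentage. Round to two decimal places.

18.00%

Growth factor = (140.5/100.9)^(1/2) = (1.392468)^(1/2) = 1.180029
Growth rate = 1.180029 − 1 = 0.180029 = 18.0029%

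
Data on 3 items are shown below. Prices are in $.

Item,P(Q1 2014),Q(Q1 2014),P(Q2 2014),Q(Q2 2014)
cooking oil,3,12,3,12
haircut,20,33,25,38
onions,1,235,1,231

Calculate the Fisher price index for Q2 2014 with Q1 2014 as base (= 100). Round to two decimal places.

118.11

Laspeyres component (base-period weights):
ΣP(Q2 2014)Q(Q1 2014) = 3×12 + 25×33 + 1×235 = 36 + 825 + 235 = 1096
ΣP(Q1 2014)Q(Q1 2014) = 3×12 + 20×33 + 1×235 = 36 + 660 + 235 = 931
L = 1096 / 931 × 100 = 117.7229
Paasche component (current-period weights):
ΣP(Q2 2014)Q(Q2 2014) = 3×12 + 25×38 + 1×231 = 36 + 950 + 231 = 1217
ΣP(Q1 2014)Q(Q2 2014) = 3×12 + 20×38 + 1×231 = 36 + 760 + 231 = 1027
P = 1217 / 1027 × 100 = 118.5005
Fisher = √(L × P) = √(117.7229 × 118.5005) = 118.1110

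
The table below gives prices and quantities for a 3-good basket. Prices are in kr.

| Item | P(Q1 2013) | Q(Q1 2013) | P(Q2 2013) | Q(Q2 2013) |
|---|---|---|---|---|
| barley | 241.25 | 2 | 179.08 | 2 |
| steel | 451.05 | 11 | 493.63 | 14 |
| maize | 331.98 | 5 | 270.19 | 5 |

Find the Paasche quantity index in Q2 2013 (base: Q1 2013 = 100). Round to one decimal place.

120.7

Paasche quantity index uses current-period prices as weights.
ΣP(Q2 2013)·Q(Q2 2013) = 179.08×2 + 493.63×14 + 270.19×5 = 358.16 + 6910.82 + 1350.95 = 8619.93
ΣP(Q2 2013)·Q(Q1 2013) = 179.08×2 + 493.63×11 + 270.19×5 = 358.16 + 5429.93 + 1350.95 = 7139.04
Index = 8619.93 / 7139.04 × 100 = 120.7435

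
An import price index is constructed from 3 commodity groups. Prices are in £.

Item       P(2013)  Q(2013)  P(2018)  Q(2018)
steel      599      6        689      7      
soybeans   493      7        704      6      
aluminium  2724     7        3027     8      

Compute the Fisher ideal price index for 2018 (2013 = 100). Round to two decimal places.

Laspeyres component (base-period weights):
ΣP(2018)Q(2013) = 689×6 + 704×7 + 3027×7 = 4134 + 4928 + 21189 = 30251
ΣP(2013)Q(2013) = 599×6 + 493×7 + 2724×7 = 3594 + 3451 + 19068 = 26113
L = 30251 / 26113 × 100 = 115.8465
Paasche component (current-period weights):
ΣP(2018)Q(2018) = 689×7 + 704×6 + 3027×8 = 4823 + 4224 + 24216 = 33263
ΣP(2013)Q(2018) = 599×7 + 493×6 + 2724×8 = 4193 + 2958 + 21792 = 28943
P = 33263 / 28943 × 100 = 114.9259
Fisher = √(L × P) = √(115.8465 × 114.9259) = 115.3853

115.39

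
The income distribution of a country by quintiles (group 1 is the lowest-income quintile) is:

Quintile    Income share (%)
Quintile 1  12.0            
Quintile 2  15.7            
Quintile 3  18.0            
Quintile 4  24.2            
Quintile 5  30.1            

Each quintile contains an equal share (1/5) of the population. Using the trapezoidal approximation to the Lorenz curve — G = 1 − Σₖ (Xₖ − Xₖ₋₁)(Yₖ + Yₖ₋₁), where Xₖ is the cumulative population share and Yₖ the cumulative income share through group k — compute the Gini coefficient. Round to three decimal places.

0.179

Cumulative income shares Yₖ: 0.1200, 0.2770, 0.4570, 0.6990, 1.0000
Σ (Xₖ−Xₖ₋₁)(Yₖ+Yₖ₋₁) = (1/5)(0.1200+0.0000) + (1/5)(0.2770+0.1200) + (1/5)(0.4570+0.2770) + (1/5)(0.6990+0.4570) + (1/5)(1.0000+0.6990)
  = 0.0240 + 0.0794 + 0.1468 + 0.2312 + 0.3398 = 0.8212
G = 1 − 0.8212 = 0.1788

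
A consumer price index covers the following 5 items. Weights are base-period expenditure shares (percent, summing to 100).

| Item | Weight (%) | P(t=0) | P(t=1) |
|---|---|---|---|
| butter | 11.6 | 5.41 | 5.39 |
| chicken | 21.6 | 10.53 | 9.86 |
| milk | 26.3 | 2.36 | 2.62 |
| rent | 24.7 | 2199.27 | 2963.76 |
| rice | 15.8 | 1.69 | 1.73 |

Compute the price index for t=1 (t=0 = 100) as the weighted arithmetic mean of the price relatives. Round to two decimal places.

110.44

butter: 11.6 × (5.39/5.41) = 11.6 × 0.996303 = 11.5571
chicken: 21.6 × (9.86/10.53) = 21.6 × 0.936372 = 20.2256
milk: 26.3 × (2.62/2.36) = 26.3 × 1.110169 = 29.1975
rent: 24.7 × (2963.76/2199.27) = 24.7 × 1.347611 = 33.2860
rice: 15.8 × (1.73/1.69) = 15.8 × 1.023669 = 16.1740
Index = Σ wᵢ·(p₁ᵢ/p₀ᵢ) = 11.5571 + 20.2256 + 29.1975 + 33.2860 + 16.1740 = 110.4402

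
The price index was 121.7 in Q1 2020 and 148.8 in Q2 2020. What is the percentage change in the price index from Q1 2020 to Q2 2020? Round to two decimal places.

22.27%

Change = (148.8 − 121.7) / 121.7 × 100
       = 27.1 / 121.7 × 100 = 22.2679%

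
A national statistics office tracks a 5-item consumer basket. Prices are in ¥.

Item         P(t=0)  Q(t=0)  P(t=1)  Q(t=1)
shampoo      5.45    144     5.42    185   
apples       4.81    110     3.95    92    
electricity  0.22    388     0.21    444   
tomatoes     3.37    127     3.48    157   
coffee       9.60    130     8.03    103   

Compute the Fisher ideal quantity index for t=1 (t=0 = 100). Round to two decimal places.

Laspeyres component (base-period weights):
ΣP(t=0)Q(t=1) = 5.45×185 + 4.81×92 + 0.22×444 + 3.37×157 + 9.60×103 = 1008.25 + 442.52 + 97.68 + 529.09 + 988.8 = 3066.34
ΣP(t=0)Q(t=0) = 5.45×144 + 4.81×110 + 0.22×388 + 3.37×127 + 9.60×130 = 784.8 + 529.1 + 85.36 + 427.99 + 1248 = 3075.25
L = 3066.34 / 3075.25 × 100 = 99.7103
Paasche component (current-period weights):
ΣP(t=1)Q(t=1) = 5.42×185 + 3.95×92 + 0.21×444 + 3.48×157 + 8.03×103 = 1002.7 + 363.4 + 93.24 + 546.36 + 827.09 = 2832.79
ΣP(t=1)Q(t=0) = 5.42×144 + 3.95×110 + 0.21×388 + 3.48×127 + 8.03×130 = 780.48 + 434.5 + 81.48 + 441.96 + 1043.9 = 2782.32
P = 2832.79 / 2782.32 × 100 = 101.8140
Fisher = √(L × P) = √(99.7103 × 101.8140) = 100.7566

100.76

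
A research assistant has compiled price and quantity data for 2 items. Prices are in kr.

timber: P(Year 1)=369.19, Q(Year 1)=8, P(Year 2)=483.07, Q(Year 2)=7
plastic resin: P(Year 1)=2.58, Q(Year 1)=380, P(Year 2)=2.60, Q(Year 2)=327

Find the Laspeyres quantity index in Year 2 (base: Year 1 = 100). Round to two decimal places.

Laspeyres quantity index uses base-period prices as weights.
ΣP(Year 1)·Q(Year 2) = 369.19×7 + 2.58×327 = 2584.33 + 843.66 = 3427.99
ΣP(Year 1)·Q(Year 1) = 369.19×8 + 2.58×380 = 2953.52 + 980.4 = 3933.92
Index = 3427.99 / 3933.92 × 100 = 87.1393

87.14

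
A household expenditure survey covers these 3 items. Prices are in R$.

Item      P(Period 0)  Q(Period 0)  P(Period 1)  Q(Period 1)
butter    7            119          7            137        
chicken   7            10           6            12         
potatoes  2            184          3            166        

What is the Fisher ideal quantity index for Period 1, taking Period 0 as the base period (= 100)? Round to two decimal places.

Laspeyres component (base-period weights):
ΣP(Period 0)Q(Period 1) = 7×137 + 7×12 + 2×166 = 959 + 84 + 332 = 1375
ΣP(Period 0)Q(Period 0) = 7×119 + 7×10 + 2×184 = 833 + 70 + 368 = 1271
L = 1375 / 1271 × 100 = 108.1825
Paasche component (current-period weights):
ΣP(Period 1)Q(Period 1) = 7×137 + 6×12 + 3×166 = 959 + 72 + 498 = 1529
ΣP(Period 1)Q(Period 0) = 7×119 + 6×10 + 3×184 = 833 + 60 + 552 = 1445
P = 1529 / 1445 × 100 = 105.8131
Fisher = √(L × P) = √(108.1825 × 105.8131) = 106.9913

106.99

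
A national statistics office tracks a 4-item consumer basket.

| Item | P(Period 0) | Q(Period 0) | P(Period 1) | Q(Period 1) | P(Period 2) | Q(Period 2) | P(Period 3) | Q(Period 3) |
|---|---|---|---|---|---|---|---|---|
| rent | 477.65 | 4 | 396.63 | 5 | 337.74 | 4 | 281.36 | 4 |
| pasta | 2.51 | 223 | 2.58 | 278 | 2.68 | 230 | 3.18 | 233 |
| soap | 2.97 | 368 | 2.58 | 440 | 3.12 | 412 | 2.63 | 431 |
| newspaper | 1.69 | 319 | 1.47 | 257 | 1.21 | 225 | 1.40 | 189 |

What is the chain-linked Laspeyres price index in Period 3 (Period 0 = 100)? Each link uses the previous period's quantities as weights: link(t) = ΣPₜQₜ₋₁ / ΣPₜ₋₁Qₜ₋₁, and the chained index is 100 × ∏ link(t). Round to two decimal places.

78.76

Link Period 0→Period 1:
ΣP(Period 1)Q(Period 0) = 396.63×4 + 2.58×223 + 2.58×368 + 1.47×319 = 1586.52 + 575.34 + 949.44 + 468.93 = 3580.23
ΣP(Period 0)Q(Period 0) = 477.65×4 + 2.51×223 + 2.97×368 + 1.69×319 = 1910.6 + 559.73 + 1092.96 + 539.11 = 4102.4
link = 3580.23/4102.4 = 0.872716
Link Period 1→Period 2:
ΣP(Period 2)Q(Period 1) = 337.74×5 + 2.68×278 + 3.12×440 + 1.21×257 = 1688.7 + 745.04 + 1372.8 + 310.97 = 4117.51
ΣP(Period 1)Q(Period 1) = 396.63×5 + 2.58×278 + 2.58×440 + 1.47×257 = 1983.15 + 717.24 + 1135.2 + 377.79 = 4213.38
link = 4117.51/4213.38 = 0.977246
Link Period 2→Period 3:
ΣP(Period 3)Q(Period 2) = 281.36×4 + 3.18×230 + 2.63×412 + 1.40×225 = 1125.44 + 731.4 + 1083.56 + 315 = 3255.4
ΣP(Period 2)Q(Period 2) = 337.74×4 + 2.68×230 + 3.12×412 + 1.21×225 = 1350.96 + 616.4 + 1285.44 + 272.25 = 3525.05
link = 3255.4/3525.05 = 0.923505
Chained index = 100 × 0.872716 × 0.977246 × 0.923505 = 78.7619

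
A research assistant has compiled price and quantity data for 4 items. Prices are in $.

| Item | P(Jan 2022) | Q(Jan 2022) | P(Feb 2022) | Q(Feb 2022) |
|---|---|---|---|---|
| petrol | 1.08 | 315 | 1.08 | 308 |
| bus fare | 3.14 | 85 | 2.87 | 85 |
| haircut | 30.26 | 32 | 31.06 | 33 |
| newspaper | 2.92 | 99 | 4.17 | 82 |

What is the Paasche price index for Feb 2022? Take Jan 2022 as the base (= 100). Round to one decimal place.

105.8

Paasche price index uses current-period quantities as weights.
ΣP(Feb 2022)·Q(Feb 2022) = 1.08×308 + 2.87×85 + 31.06×33 + 4.17×82 = 332.64 + 243.95 + 1024.98 + 341.94 = 1943.51
ΣP(Jan 2022)·Q(Feb 2022) = 1.08×308 + 3.14×85 + 30.26×33 + 2.92×82 = 332.64 + 266.9 + 998.58 + 239.44 = 1837.56
Index = 1943.51 / 1837.56 × 100 = 105.7658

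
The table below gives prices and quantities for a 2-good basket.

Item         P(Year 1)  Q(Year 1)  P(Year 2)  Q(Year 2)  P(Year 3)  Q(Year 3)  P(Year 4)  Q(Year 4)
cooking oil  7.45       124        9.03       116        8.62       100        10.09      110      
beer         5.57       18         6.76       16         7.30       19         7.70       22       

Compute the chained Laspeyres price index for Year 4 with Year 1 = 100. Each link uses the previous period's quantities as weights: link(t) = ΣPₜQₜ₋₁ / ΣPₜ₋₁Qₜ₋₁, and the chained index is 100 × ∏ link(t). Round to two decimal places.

135.24

Link Year 1→Year 2:
ΣP(Year 2)Q(Year 1) = 9.03×124 + 6.76×18 = 1119.72 + 121.68 = 1241.4
ΣP(Year 1)Q(Year 1) = 7.45×124 + 5.57×18 = 923.8 + 100.26 = 1024.06
link = 1241.4/1024.06 = 1.212234
Link Year 2→Year 3:
ΣP(Year 3)Q(Year 2) = 8.62×116 + 7.30×16 = 999.92 + 116.8 = 1116.72
ΣP(Year 2)Q(Year 2) = 9.03×116 + 6.76×16 = 1047.48 + 108.16 = 1155.64
link = 1116.72/1155.64 = 0.966322
Link Year 3→Year 4:
ΣP(Year 4)Q(Year 3) = 10.09×100 + 7.70×19 = 1009 + 146.3 = 1155.3
ΣP(Year 3)Q(Year 3) = 8.62×100 + 7.30×19 = 862 + 138.7 = 1000.7
link = 1155.3/1000.7 = 1.154492
Chained index = 100 × 1.212234 × 0.966322 × 1.154492 = 135.2381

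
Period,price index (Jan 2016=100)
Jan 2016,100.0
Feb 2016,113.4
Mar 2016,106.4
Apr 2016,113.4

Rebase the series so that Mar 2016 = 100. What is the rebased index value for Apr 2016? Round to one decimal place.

106.6

Rebased(Apr 2016) = 113.4 / 106.4 × 100 = 106.5789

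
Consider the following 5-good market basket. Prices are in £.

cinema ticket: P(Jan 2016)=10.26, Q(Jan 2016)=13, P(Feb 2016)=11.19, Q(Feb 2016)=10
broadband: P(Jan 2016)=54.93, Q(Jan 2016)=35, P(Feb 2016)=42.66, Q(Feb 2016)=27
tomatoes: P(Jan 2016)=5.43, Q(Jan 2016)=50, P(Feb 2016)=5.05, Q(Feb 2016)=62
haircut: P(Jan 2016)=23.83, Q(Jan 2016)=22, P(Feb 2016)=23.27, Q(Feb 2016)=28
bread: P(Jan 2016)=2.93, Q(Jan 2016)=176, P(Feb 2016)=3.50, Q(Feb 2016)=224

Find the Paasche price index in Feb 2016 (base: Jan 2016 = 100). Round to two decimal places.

92.80

Paasche price index uses current-period quantities as weights.
ΣP(Feb 2016)·Q(Feb 2016) = 11.19×10 + 42.66×27 + 5.05×62 + 23.27×28 + 3.50×224 = 111.9 + 1151.82 + 313.1 + 651.56 + 784 = 3012.38
ΣP(Jan 2016)·Q(Feb 2016) = 10.26×10 + 54.93×27 + 5.43×62 + 23.83×28 + 2.93×224 = 102.6 + 1483.11 + 336.66 + 667.24 + 656.32 = 3245.93
Index = 3012.38 / 3245.93 × 100 = 92.8048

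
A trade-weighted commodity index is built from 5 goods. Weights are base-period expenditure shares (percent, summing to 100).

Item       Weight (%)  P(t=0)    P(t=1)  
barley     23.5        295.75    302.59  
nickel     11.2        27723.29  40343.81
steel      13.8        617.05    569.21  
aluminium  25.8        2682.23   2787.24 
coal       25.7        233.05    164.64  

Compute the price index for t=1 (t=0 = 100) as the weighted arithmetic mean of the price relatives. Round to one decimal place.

98.0

barley: 23.5 × (302.59/295.75) = 23.5 × 1.023128 = 24.0435
nickel: 11.2 × (40343.81/27723.29) = 11.2 × 1.455232 = 16.2986
steel: 13.8 × (569.21/617.05) = 13.8 × 0.922470 = 12.7301
aluminium: 25.8 × (2787.24/2682.23) = 25.8 × 1.039150 = 26.8101
coal: 25.7 × (164.64/233.05) = 25.7 × 0.706458 = 18.1560
Index = Σ wᵢ·(p₁ᵢ/p₀ᵢ) = 24.0435 + 16.2986 + 12.7301 + 26.8101 + 18.1560 = 98.0382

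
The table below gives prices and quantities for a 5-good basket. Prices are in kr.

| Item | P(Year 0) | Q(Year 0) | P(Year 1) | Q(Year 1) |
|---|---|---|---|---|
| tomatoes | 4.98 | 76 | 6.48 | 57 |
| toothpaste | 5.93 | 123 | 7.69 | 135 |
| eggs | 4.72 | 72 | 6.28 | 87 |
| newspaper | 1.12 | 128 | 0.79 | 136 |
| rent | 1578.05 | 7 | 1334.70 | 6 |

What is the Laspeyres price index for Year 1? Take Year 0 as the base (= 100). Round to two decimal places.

89.69

Laspeyres price index uses base-period quantities as weights.
ΣP(Year 1)·Q(Year 0) = 6.48×76 + 7.69×123 + 6.28×72 + 0.79×128 + 1334.70×7 = 492.48 + 945.87 + 452.16 + 101.12 + 9342.9 = 11334.53
ΣP(Year 0)·Q(Year 0) = 4.98×76 + 5.93×123 + 4.72×72 + 1.12×128 + 1578.05×7 = 378.48 + 729.39 + 339.84 + 143.36 + 11046.35 = 12637.42
Index = 11334.53 / 12637.42 × 100 = 89.6902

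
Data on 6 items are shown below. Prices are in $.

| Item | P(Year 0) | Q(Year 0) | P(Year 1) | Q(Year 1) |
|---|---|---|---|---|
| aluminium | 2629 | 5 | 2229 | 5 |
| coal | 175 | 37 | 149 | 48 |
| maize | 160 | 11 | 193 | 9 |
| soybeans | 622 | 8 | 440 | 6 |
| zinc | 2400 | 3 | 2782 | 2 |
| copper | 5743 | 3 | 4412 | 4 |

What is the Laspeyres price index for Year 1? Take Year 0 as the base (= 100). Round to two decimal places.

Laspeyres price index uses base-period quantities as weights.
ΣP(Year 1)·Q(Year 0) = 2229×5 + 149×37 + 193×11 + 440×8 + 2782×3 + 4412×3 = 11145 + 5513 + 2123 + 3520 + 8346 + 13236 = 43883
ΣP(Year 0)·Q(Year 0) = 2629×5 + 175×37 + 160×11 + 622×8 + 2400×3 + 5743×3 = 13145 + 6475 + 1760 + 4976 + 7200 + 17229 = 50785
Index = 43883 / 50785 × 100 = 86.4094

86.41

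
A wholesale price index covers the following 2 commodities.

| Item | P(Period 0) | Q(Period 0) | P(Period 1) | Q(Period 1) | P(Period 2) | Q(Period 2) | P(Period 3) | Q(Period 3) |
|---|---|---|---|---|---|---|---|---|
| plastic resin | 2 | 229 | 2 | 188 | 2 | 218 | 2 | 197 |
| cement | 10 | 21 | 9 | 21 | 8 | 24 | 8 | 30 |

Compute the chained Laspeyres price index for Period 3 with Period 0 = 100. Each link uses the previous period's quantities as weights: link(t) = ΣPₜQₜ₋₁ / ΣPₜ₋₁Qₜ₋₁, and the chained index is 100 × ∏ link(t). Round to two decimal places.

Link Period 0→Period 1:
ΣP(Period 1)Q(Period 0) = 2×229 + 9×21 = 458 + 189 = 647
ΣP(Period 0)Q(Period 0) = 2×229 + 10×21 = 458 + 210 = 668
link = 647/668 = 0.968563
Link Period 1→Period 2:
ΣP(Period 2)Q(Period 1) = 2×188 + 8×21 = 376 + 168 = 544
ΣP(Period 1)Q(Period 1) = 2×188 + 9×21 = 376 + 189 = 565
link = 544/565 = 0.962832
Link Period 2→Period 3:
ΣP(Period 3)Q(Period 2) = 2×218 + 8×24 = 436 + 192 = 628
ΣP(Period 2)Q(Period 2) = 2×218 + 8×24 = 436 + 192 = 628
link = 628/628 = 1.000000
Chained index = 100 × 0.968563 × 0.962832 × 1.000000 = 93.2563

93.26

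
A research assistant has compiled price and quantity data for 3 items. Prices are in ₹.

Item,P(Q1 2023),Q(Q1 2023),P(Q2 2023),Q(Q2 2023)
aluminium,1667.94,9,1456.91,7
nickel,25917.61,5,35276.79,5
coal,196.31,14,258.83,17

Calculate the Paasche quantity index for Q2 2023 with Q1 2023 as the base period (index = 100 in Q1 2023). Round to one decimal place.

Paasche quantity index uses current-period prices as weights.
ΣP(Q2 2023)·Q(Q2 2023) = 1456.91×7 + 35276.79×5 + 258.83×17 = 10198.37 + 176383.95 + 4400.11 = 190982.43
ΣP(Q2 2023)·Q(Q1 2023) = 1456.91×9 + 35276.79×5 + 258.83×14 = 13112.19 + 176383.95 + 3623.62 = 193119.76
Index = 190982.43 / 193119.76 × 100 = 98.8933

98.9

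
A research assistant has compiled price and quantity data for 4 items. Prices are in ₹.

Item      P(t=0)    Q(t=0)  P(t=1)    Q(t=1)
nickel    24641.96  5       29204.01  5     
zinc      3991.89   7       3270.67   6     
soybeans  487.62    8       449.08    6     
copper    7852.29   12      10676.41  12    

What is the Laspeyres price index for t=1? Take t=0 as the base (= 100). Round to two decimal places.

Laspeyres price index uses base-period quantities as weights.
ΣP(t=1)·Q(t=0) = 29204.01×5 + 3270.67×7 + 449.08×8 + 10676.41×12 = 146020.05 + 22894.69 + 3592.64 + 128116.92 = 300624.3
ΣP(t=0)·Q(t=0) = 24641.96×5 + 3991.89×7 + 487.62×8 + 7852.29×12 = 123209.8 + 27943.23 + 3900.96 + 94227.48 = 249281.47
Index = 300624.3 / 249281.47 × 100 = 120.5963

120.60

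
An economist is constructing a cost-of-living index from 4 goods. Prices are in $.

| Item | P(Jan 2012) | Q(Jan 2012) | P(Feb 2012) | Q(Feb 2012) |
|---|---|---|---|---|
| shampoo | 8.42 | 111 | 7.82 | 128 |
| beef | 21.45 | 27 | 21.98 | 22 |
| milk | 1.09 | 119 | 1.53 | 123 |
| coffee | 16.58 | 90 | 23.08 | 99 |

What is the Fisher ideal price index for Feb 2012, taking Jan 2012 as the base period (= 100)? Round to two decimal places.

118.84

Laspeyres component (base-period weights):
ΣP(Feb 2012)Q(Jan 2012) = 7.82×111 + 21.98×27 + 1.53×119 + 23.08×90 = 868.02 + 593.46 + 182.07 + 2077.2 = 3720.75
ΣP(Jan 2012)Q(Jan 2012) = 8.42×111 + 21.45×27 + 1.09×119 + 16.58×90 = 934.62 + 579.15 + 129.71 + 1492.2 = 3135.68
L = 3720.75 / 3135.68 × 100 = 118.6585
Paasche component (current-period weights):
ΣP(Feb 2012)Q(Feb 2012) = 7.82×128 + 21.98×22 + 1.53×123 + 23.08×99 = 1000.96 + 483.56 + 188.19 + 2284.92 = 3957.63
ΣP(Jan 2012)Q(Feb 2012) = 8.42×128 + 21.45×22 + 1.09×123 + 16.58×99 = 1077.76 + 471.9 + 134.07 + 1641.42 = 3325.15
P = 3957.63 / 3325.15 × 100 = 119.0211
Fisher = √(L × P) = √(118.6585 × 119.0211) = 118.8396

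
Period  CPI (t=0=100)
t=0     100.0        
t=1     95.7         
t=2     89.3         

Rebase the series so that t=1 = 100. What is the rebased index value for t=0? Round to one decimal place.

104.5

Rebased(t=0) = 100.0 / 95.7 × 100 = 104.4932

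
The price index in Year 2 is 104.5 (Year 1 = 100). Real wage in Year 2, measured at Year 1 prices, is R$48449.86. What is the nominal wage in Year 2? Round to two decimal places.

Nominal = Real × (Index/100) = 48449.86 × (104.5/100)
        = 48449.86 × 1.045 = 50630.1037

50630.10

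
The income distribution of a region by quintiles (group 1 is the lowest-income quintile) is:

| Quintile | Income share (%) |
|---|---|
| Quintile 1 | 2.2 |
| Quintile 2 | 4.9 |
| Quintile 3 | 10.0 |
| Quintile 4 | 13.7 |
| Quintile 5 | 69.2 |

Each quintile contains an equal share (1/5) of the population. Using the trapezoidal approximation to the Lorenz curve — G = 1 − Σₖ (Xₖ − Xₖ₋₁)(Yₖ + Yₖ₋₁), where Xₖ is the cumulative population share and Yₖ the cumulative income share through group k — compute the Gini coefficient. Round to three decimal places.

0.571

Cumulative income shares Yₖ: 0.0220, 0.0710, 0.1710, 0.3080, 1.0000
Σ (Xₖ−Xₖ₋₁)(Yₖ+Yₖ₋₁) = (1/5)(0.0220+0.0000) + (1/5)(0.0710+0.0220) + (1/5)(0.1710+0.0710) + (1/5)(0.3080+0.1710) + (1/5)(1.0000+0.3080)
  = 0.0044 + 0.0186 + 0.0484 + 0.0958 + 0.2616 = 0.4288
G = 1 − 0.4288 = 0.5712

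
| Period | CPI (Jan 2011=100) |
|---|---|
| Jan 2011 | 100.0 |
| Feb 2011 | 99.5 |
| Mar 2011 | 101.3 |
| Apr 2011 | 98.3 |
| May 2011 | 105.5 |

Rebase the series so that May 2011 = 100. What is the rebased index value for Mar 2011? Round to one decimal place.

96.0

Rebased(Mar 2011) = 101.3 / 105.5 × 100 = 96.0190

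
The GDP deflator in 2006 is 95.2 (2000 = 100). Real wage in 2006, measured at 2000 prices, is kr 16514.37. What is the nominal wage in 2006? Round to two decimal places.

15721.68

Nominal = Real × (Index/100) = 16514.37 × (95.2/100)
        = 16514.37 × 0.952 = 15721.6802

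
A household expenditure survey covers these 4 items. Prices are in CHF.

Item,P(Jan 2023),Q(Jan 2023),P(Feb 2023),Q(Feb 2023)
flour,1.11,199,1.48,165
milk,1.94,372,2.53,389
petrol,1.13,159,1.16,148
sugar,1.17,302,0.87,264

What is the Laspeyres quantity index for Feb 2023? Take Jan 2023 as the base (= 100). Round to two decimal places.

Laspeyres quantity index uses base-period prices as weights.
ΣP(Jan 2023)·Q(Feb 2023) = 1.11×165 + 1.94×389 + 1.13×148 + 1.17×264 = 183.15 + 754.66 + 167.24 + 308.88 = 1413.93
ΣP(Jan 2023)·Q(Jan 2023) = 1.11×199 + 1.94×372 + 1.13×159 + 1.17×302 = 220.89 + 721.68 + 179.67 + 353.34 = 1475.58
Index = 1413.93 / 1475.58 × 100 = 95.8220

95.82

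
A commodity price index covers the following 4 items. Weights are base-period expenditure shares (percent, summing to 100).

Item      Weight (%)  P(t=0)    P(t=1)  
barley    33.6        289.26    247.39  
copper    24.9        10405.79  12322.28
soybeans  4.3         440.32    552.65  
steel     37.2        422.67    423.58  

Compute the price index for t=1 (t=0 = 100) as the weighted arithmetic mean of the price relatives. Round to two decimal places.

barley: 33.6 × (247.39/289.26) = 33.6 × 0.855251 = 28.7364
copper: 24.9 × (12322.28/10405.79) = 24.9 × 1.184175 = 29.4860
soybeans: 4.3 × (552.65/440.32) = 4.3 × 1.255110 = 5.3970
steel: 37.2 × (423.58/422.67) = 37.2 × 1.002153 = 37.2801
Index = Σ wᵢ·(p₁ᵢ/p₀ᵢ) = 28.7364 + 29.4860 + 5.3970 + 37.2801 = 100.8995

100.90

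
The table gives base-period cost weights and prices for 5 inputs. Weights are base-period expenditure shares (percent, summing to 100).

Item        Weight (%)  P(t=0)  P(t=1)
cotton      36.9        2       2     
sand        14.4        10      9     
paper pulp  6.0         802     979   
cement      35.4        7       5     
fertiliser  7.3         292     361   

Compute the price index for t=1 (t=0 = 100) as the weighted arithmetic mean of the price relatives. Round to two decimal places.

cotton: 36.9 × (2/2) = 36.9 × 1.000000 = 36.9000
sand: 14.4 × (9/10) = 14.4 × 0.900000 = 12.9600
paper pulp: 6.0 × (979/802) = 6.0 × 1.220698 = 7.3242
cement: 35.4 × (5/7) = 35.4 × 0.714286 = 25.2857
fertiliser: 7.3 × (361/292) = 7.3 × 1.236301 = 9.0250
Index = Σ wᵢ·(p₁ᵢ/p₀ᵢ) = 36.9000 + 12.9600 + 7.3242 + 25.2857 + 9.0250 = 91.4949

91.49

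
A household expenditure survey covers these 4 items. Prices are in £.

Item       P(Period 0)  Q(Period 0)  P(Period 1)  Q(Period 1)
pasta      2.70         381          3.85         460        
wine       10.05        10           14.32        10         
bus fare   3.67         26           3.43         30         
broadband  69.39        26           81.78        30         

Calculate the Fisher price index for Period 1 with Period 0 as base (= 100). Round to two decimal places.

126.40

Laspeyres component (base-period weights):
ΣP(Period 1)Q(Period 0) = 3.85×381 + 14.32×10 + 3.43×26 + 81.78×26 = 1466.85 + 143.2 + 89.18 + 2126.28 = 3825.51
ΣP(Period 0)Q(Period 0) = 2.70×381 + 10.05×10 + 3.67×26 + 69.39×26 = 1028.7 + 100.5 + 95.42 + 1804.14 = 3028.76
L = 3825.51 / 3028.76 × 100 = 126.3061
Paasche component (current-period weights):
ΣP(Period 1)Q(Period 1) = 3.85×460 + 14.32×10 + 3.43×30 + 81.78×30 = 1771 + 143.2 + 102.9 + 2453.4 = 4470.5
ΣP(Period 0)Q(Period 1) = 2.70×460 + 10.05×10 + 3.67×30 + 69.39×30 = 1242 + 100.5 + 110.1 + 2081.7 = 3534.3
P = 4470.5 / 3534.3 × 100 = 126.4890
Fisher = √(L × P) = √(126.3061 × 126.4890) = 126.3975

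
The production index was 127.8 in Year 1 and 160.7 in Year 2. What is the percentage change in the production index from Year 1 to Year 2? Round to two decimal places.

25.74%

Change = (160.7 − 127.8) / 127.8 × 100
       = 32.9 / 127.8 × 100 = 25.7433%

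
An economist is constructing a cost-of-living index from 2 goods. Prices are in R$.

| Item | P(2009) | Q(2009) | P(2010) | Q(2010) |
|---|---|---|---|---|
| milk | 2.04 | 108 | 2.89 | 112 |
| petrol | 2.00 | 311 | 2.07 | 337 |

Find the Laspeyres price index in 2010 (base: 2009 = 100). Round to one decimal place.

Laspeyres price index uses base-period quantities as weights.
ΣP(2010)·Q(2009) = 2.89×108 + 2.07×311 = 312.12 + 643.77 = 955.89
ΣP(2009)·Q(2009) = 2.04×108 + 2.00×311 = 220.32 + 622 = 842.32
Index = 955.89 / 842.32 × 100 = 113.4830

113.5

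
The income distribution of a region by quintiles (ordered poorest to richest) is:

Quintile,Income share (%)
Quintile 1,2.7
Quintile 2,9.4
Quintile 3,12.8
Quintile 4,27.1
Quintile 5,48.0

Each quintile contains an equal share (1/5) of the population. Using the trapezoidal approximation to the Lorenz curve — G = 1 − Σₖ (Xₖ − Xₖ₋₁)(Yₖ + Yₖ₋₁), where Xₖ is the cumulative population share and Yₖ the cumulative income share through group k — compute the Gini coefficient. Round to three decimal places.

0.433

Cumulative income shares Yₖ: 0.0270, 0.1210, 0.2490, 0.5200, 1.0000
Σ (Xₖ−Xₖ₋₁)(Yₖ+Yₖ₋₁) = (1/5)(0.0270+0.0000) + (1/5)(0.1210+0.0270) + (1/5)(0.2490+0.1210) + (1/5)(0.5200+0.2490) + (1/5)(1.0000+0.5200)
  = 0.0054 + 0.0296 + 0.0740 + 0.1538 + 0.3040 = 0.5668
G = 1 − 0.5668 = 0.4332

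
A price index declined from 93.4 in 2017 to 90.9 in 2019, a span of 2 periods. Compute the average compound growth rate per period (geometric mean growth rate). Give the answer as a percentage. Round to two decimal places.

-1.35%

Growth factor = (90.9/93.4)^(1/2) = (0.973233)^(1/2) = 0.986526
Growth rate = 0.986526 − 1 = -0.013474 = -1.3474%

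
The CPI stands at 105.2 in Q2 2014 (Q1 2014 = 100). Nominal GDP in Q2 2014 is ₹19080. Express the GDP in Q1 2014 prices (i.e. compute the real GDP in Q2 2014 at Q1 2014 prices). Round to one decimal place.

18136.9

Real = Nominal ÷ (Index/100) = 19080 ÷ (105.2/100)
     = 19080 ÷ 1.052 = 18136.8821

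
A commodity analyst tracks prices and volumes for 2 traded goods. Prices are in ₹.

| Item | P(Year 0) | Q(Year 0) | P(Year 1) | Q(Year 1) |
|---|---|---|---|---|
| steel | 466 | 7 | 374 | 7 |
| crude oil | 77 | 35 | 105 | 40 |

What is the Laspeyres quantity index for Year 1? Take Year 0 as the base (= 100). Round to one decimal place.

Laspeyres quantity index uses base-period prices as weights.
ΣP(Year 0)·Q(Year 1) = 466×7 + 77×40 = 3262 + 3080 = 6342
ΣP(Year 0)·Q(Year 0) = 466×7 + 77×35 = 3262 + 2695 = 5957
Index = 6342 / 5957 × 100 = 106.4630

106.5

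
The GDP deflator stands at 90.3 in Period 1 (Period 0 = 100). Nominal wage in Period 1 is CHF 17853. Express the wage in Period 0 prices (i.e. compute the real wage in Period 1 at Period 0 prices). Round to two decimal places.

19770.76

Real = Nominal ÷ (Index/100) = 17853 ÷ (90.3/100)
     = 17853 ÷ 0.903 = 19770.7641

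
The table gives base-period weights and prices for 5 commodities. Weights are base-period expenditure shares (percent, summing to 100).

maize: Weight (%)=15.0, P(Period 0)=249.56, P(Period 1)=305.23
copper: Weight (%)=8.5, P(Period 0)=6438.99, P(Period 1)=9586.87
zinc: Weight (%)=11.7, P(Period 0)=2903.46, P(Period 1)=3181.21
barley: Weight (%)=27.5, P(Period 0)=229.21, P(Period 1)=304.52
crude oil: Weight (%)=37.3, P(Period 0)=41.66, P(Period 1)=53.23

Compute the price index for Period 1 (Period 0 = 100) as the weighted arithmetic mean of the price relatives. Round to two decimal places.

maize: 15.0 × (305.23/249.56) = 15.0 × 1.223073 = 18.3461
copper: 8.5 × (9586.87/6438.99) = 8.5 × 1.488878 = 12.6555
zinc: 11.7 × (3181.21/2903.46) = 11.7 × 1.095662 = 12.8192
barley: 27.5 × (304.52/229.21) = 27.5 × 1.328563 = 36.5355
crude oil: 37.3 × (53.23/41.66) = 37.3 × 1.277724 = 47.6591
Index = Σ wᵢ·(p₁ᵢ/p₀ᵢ) = 18.3461 + 12.6555 + 12.8192 + 36.5355 + 47.6591 = 128.0154

128.02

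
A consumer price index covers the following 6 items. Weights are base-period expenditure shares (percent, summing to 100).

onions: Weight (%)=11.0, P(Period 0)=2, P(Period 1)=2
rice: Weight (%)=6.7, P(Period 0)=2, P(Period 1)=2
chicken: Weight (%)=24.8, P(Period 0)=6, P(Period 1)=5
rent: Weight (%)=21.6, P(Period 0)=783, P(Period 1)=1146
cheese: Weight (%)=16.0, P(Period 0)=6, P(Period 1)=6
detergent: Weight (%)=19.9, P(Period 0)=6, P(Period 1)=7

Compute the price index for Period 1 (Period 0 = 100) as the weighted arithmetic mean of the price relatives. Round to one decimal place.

onions: 11.0 × (2/2) = 11.0 × 1.000000 = 11.0000
rice: 6.7 × (2/2) = 6.7 × 1.000000 = 6.7000
chicken: 24.8 × (5/6) = 24.8 × 0.833333 = 20.6667
rent: 21.6 × (1146/783) = 21.6 × 1.463602 = 31.6138
cheese: 16.0 × (6/6) = 16.0 × 1.000000 = 16.0000
detergent: 19.9 × (7/6) = 19.9 × 1.166667 = 23.2167
Index = Σ wᵢ·(p₁ᵢ/p₀ᵢ) = 11.0000 + 6.7000 + 20.6667 + 31.6138 + 16.0000 + 23.2167 = 109.1971

109.2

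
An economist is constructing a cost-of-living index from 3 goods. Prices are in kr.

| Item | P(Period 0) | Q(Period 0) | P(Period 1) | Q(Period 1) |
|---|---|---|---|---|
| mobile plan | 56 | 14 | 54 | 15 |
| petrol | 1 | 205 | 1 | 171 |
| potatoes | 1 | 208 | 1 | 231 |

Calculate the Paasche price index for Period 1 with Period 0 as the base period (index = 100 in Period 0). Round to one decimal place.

97.6

Paasche price index uses current-period quantities as weights.
ΣP(Period 1)·Q(Period 1) = 54×15 + 1×171 + 1×231 = 810 + 171 + 231 = 1212
ΣP(Period 0)·Q(Period 1) = 56×15 + 1×171 + 1×231 = 840 + 171 + 231 = 1242
Index = 1212 / 1242 × 100 = 97.5845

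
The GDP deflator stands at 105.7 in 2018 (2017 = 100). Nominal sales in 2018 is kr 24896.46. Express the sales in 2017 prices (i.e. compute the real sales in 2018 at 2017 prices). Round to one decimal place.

23553.9

Real = Nominal ÷ (Index/100) = 24896.46 ÷ (105.7/100)
     = 24896.46 ÷ 1.057 = 23553.8884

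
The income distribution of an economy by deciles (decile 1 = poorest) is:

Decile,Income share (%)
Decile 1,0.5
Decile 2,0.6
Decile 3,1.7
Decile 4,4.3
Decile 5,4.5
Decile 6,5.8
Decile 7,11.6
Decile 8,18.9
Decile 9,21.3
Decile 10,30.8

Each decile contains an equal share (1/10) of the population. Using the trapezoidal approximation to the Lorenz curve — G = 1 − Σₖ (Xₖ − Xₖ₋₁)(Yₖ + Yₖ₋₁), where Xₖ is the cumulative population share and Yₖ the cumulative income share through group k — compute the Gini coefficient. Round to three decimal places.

0.527

Cumulative income shares Yₖ: 0.0050, 0.0110, 0.0280, 0.0710, 0.1160, 0.1740, 0.2900, 0.4790, 0.6920, 1.0000
Σ (Xₖ−Xₖ₋₁)(Yₖ+Yₖ₋₁) = (1/10)(0.0050+0.0000) + (1/10)(0.0110+0.0050) + (1/10)(0.0280+0.0110) + (1/10)(0.0710+0.0280) + (1/10)(0.1160+0.0710) + (1/10)(0.1740+0.1160) + (1/10)(0.2900+0.1740) + (1/10)(0.4790+0.2900) + (1/10)(0.6920+0.4790) + (1/10)(1.0000+0.6920)
  = 0.0005 + 0.0016 + 0.0039 + 0.0099 + 0.0187 + 0.0290 + 0.0464 + 0.0769 + 0.1171 + 0.1692 = 0.4732
G = 1 − 0.4732 = 0.5268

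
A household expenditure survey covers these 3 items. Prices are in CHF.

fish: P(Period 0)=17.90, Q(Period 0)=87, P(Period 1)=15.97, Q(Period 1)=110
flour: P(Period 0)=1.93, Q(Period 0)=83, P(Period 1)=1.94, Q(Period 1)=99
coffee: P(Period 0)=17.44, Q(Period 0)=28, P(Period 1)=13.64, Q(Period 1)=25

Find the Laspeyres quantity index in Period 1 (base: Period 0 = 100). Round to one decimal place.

117.7

Laspeyres quantity index uses base-period prices as weights.
ΣP(Period 0)·Q(Period 1) = 17.90×110 + 1.93×99 + 17.44×25 = 1969 + 191.07 + 436 = 2596.07
ΣP(Period 0)·Q(Period 0) = 17.90×87 + 1.93×83 + 17.44×28 = 1557.3 + 160.19 + 488.32 = 2205.81
Index = 2596.07 / 2205.81 × 100 = 117.6924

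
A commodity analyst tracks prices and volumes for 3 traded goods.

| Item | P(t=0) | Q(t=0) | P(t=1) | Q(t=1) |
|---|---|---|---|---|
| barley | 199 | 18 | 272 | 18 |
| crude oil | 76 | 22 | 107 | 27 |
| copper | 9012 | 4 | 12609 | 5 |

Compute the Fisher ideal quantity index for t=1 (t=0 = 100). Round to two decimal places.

Laspeyres component (base-period weights):
ΣP(t=0)Q(t=1) = 199×18 + 76×27 + 9012×5 = 3582 + 2052 + 45060 = 50694
ΣP(t=0)Q(t=0) = 199×18 + 76×22 + 9012×4 = 3582 + 1672 + 36048 = 41302
L = 50694 / 41302 × 100 = 122.7398
Paasche component (current-period weights):
ΣP(t=1)Q(t=1) = 272×18 + 107×27 + 12609×5 = 4896 + 2889 + 63045 = 70830
ΣP(t=1)Q(t=0) = 272×18 + 107×22 + 12609×4 = 4896 + 2354 + 50436 = 57686
P = 70830 / 57686 × 100 = 122.7854
Fisher = √(L × P) = √(122.7398 × 122.7854) = 122.7626

122.76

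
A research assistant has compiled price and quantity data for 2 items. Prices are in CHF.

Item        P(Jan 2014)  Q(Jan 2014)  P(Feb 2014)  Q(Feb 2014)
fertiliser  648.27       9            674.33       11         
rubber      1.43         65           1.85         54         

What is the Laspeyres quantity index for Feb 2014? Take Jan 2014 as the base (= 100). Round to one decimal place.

Laspeyres quantity index uses base-period prices as weights.
ΣP(Jan 2014)·Q(Feb 2014) = 648.27×11 + 1.43×54 = 7130.97 + 77.22 = 7208.19
ΣP(Jan 2014)·Q(Jan 2014) = 648.27×9 + 1.43×65 = 5834.43 + 92.95 = 5927.38
Index = 7208.19 / 5927.38 × 100 = 121.6084

121.6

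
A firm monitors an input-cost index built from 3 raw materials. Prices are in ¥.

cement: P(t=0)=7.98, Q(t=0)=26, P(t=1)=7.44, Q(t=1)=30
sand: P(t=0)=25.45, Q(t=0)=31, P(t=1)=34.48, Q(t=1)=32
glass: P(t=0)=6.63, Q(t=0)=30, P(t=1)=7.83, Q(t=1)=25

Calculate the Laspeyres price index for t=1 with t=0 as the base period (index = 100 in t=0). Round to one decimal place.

125.3

Laspeyres price index uses base-period quantities as weights.
ΣP(t=1)·Q(t=0) = 7.44×26 + 34.48×31 + 7.83×30 = 193.44 + 1068.88 + 234.9 = 1497.22
ΣP(t=0)·Q(t=0) = 7.98×26 + 25.45×31 + 6.63×30 = 207.48 + 788.95 + 198.9 = 1195.33
Index = 1497.22 / 1195.33 × 100 = 125.2558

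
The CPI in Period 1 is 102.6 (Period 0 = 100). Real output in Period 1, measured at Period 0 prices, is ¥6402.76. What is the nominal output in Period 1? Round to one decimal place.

6569.2

Nominal = Real × (Index/100) = 6402.76 × (102.6/100)
        = 6402.76 × 1.026 = 6569.2318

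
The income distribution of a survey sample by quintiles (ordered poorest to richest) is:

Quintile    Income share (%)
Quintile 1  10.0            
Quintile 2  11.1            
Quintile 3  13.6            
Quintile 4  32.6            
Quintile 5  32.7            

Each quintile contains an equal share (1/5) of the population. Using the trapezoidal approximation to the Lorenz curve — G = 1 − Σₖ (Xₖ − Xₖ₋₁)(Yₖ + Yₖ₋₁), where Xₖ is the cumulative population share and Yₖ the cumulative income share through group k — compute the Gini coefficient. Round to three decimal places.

0.268

Cumulative income shares Yₖ: 0.1000, 0.2110, 0.3470, 0.6730, 1.0000
Σ (Xₖ−Xₖ₋₁)(Yₖ+Yₖ₋₁) = (1/5)(0.1000+0.0000) + (1/5)(0.2110+0.1000) + (1/5)(0.3470+0.2110) + (1/5)(0.6730+0.3470) + (1/5)(1.0000+0.6730)
  = 0.0200 + 0.0622 + 0.1116 + 0.2040 + 0.3346 = 0.7324
G = 1 − 0.7324 = 0.2676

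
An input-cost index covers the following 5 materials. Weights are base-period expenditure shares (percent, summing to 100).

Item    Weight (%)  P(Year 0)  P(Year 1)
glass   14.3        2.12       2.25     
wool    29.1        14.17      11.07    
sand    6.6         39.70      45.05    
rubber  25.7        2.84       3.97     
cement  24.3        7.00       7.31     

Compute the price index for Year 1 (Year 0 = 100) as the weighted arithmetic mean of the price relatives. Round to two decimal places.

106.70

glass: 14.3 × (2.25/2.12) = 14.3 × 1.061321 = 15.1769
wool: 29.1 × (11.07/14.17) = 29.1 × 0.781228 = 22.7337
sand: 6.6 × (45.05/39.70) = 6.6 × 1.134761 = 7.4894
rubber: 25.7 × (3.97/2.84) = 25.7 × 1.397887 = 35.9257
cement: 24.3 × (7.31/7.00) = 24.3 × 1.044286 = 25.3761
Index = Σ wᵢ·(p₁ᵢ/p₀ᵢ) = 15.1769 + 22.7337 + 7.4894 + 35.9257 + 25.3761 = 106.7019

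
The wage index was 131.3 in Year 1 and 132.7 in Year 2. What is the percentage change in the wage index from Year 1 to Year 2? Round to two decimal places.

Change = (132.7 − 131.3) / 131.3 × 100
       = 1.4 / 131.3 × 100 = 1.0663%

1.07%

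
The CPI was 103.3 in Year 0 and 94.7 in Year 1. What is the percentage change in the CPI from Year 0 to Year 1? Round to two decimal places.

Change = (94.7 − 103.3) / 103.3 × 100
       = -8.6 / 103.3 × 100 = -8.3253%

-8.33%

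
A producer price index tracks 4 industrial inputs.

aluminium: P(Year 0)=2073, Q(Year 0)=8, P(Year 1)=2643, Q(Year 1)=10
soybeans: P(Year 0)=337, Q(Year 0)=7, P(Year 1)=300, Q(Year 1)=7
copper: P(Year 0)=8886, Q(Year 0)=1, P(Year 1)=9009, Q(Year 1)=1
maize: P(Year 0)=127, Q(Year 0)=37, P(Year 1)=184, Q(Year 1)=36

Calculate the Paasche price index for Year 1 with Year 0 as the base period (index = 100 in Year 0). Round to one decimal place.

120.8

Paasche price index uses current-period quantities as weights.
ΣP(Year 1)·Q(Year 1) = 2643×10 + 300×7 + 9009×1 + 184×36 = 26430 + 2100 + 9009 + 6624 = 44163
ΣP(Year 0)·Q(Year 1) = 2073×10 + 337×7 + 8886×1 + 127×36 = 20730 + 2359 + 8886 + 4572 = 36547
Index = 44163 / 36547 × 100 = 120.8389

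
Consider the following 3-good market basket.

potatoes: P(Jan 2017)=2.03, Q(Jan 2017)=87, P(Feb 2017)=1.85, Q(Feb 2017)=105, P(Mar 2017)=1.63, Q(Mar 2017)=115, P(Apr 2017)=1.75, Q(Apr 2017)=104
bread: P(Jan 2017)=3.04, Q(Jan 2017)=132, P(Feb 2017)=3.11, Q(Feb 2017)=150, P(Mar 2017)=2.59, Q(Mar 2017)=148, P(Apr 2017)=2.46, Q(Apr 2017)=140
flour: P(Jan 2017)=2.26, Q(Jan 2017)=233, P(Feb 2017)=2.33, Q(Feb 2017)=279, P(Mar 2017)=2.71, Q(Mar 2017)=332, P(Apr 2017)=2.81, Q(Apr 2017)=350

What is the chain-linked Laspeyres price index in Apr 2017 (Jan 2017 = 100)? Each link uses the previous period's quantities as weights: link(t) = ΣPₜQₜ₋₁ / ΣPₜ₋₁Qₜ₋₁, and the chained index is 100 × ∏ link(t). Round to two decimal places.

Link Jan 2017→Feb 2017:
ΣP(Feb 2017)Q(Jan 2017) = 1.85×87 + 3.11×132 + 2.33×233 = 160.95 + 410.52 + 542.89 = 1114.36
ΣP(Jan 2017)Q(Jan 2017) = 2.03×87 + 3.04×132 + 2.26×233 = 176.61 + 401.28 + 526.58 = 1104.47
link = 1114.36/1104.47 = 1.008955
Link Feb 2017→Mar 2017:
ΣP(Mar 2017)Q(Feb 2017) = 1.63×105 + 2.59×150 + 2.71×279 = 171.15 + 388.5 + 756.09 = 1315.74
ΣP(Feb 2017)Q(Feb 2017) = 1.85×105 + 3.11×150 + 2.33×279 = 194.25 + 466.5 + 650.07 = 1310.82
link = 1315.74/1310.82 = 1.003753
Link Mar 2017→Apr 2017:
ΣP(Apr 2017)Q(Mar 2017) = 1.75×115 + 2.46×148 + 2.81×332 = 201.25 + 364.08 + 932.92 = 1498.25
ΣP(Mar 2017)Q(Mar 2017) = 1.63×115 + 2.59×148 + 2.71×332 = 187.45 + 383.32 + 899.72 = 1470.49
link = 1498.25/1470.49 = 1.018878
Chained index = 100 × 1.008955 × 1.003753 × 1.018878 = 103.1860

103.19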